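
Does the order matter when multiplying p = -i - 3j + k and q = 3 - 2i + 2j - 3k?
Yes: pq = 7 + 4i - 14j - 5k ≠ 7 - 10i - 4j + 11k = qp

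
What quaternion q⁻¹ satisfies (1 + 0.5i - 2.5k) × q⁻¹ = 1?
0.1333 - 0.0667i + 0.3333k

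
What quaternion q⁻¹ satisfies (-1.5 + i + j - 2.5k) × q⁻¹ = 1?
-0.1429 - 0.0952i - 0.0952j + 0.2381k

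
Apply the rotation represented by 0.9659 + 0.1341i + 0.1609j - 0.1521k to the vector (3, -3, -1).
(1.425, -3.197, -2.597)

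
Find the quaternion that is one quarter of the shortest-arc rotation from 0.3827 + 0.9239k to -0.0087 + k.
0.2882 + 0.9576k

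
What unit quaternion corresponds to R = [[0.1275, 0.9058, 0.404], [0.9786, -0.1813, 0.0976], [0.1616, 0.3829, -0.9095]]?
0.0958 + 0.7447i + 0.6326j + 0.1899k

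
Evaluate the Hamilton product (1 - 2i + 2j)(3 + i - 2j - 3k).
9 - 11i - 2j - k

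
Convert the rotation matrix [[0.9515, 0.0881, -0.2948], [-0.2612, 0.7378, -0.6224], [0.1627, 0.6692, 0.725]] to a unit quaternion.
0.9239 + 0.3495i - 0.1238j - 0.0945k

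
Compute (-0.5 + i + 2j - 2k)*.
-0.5 - i - 2j + 2k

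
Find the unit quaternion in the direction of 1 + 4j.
0.2425 + 0.9701j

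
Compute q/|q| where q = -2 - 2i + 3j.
-0.4851 - 0.4851i + 0.7276j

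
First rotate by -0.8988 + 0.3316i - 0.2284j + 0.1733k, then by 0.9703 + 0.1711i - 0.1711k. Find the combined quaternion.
-0.8992 + 0.1289i - 0.308j + 0.2829k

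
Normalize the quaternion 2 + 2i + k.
0.6667 + 0.6667i + 0.3333k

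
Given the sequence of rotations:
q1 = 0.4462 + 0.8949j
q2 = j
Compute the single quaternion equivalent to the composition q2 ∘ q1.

q2 · q1 = -0.8949 + 0.4462j
-0.8949 + 0.4462j


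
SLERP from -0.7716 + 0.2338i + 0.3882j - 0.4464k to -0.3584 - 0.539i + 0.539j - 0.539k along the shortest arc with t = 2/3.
-0.553 - 0.3016i + 0.538j - 0.5602k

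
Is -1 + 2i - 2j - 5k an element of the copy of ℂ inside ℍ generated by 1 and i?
No. The quaternion -1 + 2i - 2j - 5k has j-coefficient y = -2 and k-coefficient z = -5, not both zero, so it does not lie in the complex subalgebra spanned by 1 and i.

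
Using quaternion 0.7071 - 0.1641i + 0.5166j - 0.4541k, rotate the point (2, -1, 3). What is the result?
(2.274, -2.869, 0.775)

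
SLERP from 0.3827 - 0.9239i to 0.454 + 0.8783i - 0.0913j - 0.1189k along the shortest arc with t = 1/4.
0.1759 - 0.9835i + 0.0258j + 0.0337k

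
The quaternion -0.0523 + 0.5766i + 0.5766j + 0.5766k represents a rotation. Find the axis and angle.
axis = (√3/3, √3/3, √3/3), θ = 186°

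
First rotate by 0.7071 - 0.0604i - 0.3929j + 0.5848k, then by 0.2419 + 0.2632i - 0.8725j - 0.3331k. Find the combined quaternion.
0.0389 - 0.4696i - 0.8458j - 0.2502k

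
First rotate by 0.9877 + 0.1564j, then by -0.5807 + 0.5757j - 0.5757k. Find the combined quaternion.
-0.6636 + 0.09i + 0.4778j - 0.5686k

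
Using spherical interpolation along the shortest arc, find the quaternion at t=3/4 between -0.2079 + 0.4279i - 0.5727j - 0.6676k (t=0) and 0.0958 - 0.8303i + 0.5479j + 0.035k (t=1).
-0.1325 + 0.7696i - 0.5878j - 0.2113k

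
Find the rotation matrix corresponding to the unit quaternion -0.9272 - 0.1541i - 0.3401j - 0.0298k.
[[0.7669, 0.0496, 0.6399], [0.1601, 0.9507, -0.2655], [-0.6215, 0.306, 0.7212]]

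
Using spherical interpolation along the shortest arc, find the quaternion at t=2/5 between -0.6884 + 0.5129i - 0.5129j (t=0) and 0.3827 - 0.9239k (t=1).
-0.7008 + 0.3749i - 0.3749j + 0.4773k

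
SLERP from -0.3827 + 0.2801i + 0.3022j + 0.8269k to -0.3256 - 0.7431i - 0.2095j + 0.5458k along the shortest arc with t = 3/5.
-0.4289 - 0.3935i + 0.0024j + 0.8131k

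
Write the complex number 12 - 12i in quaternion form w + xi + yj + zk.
12 - 12i + 0j + 0k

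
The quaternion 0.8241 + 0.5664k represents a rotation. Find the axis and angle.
axis = (0, 0, 1), θ = 69°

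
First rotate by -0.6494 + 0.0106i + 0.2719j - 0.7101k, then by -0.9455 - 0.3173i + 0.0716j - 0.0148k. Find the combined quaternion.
0.5874 + 0.1492i - 0.5291j + 0.594k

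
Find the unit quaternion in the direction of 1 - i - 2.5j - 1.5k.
0.3086 - 0.3086i - 0.7715j - 0.4629k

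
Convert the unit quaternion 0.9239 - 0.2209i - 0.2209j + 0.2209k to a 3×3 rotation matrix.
[[0.8048, -0.3106, -0.5058], [0.5058, 0.8048, 0.3106], [0.3106, -0.5058, 0.8048]]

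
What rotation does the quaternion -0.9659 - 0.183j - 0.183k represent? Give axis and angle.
axis = (0, -√2/2, -√2/2), θ = 11π/6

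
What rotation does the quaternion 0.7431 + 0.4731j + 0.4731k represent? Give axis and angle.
axis = (0, √2/2, √2/2), θ = 84°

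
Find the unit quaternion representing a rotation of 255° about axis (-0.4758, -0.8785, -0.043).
-0.6088 - 0.3775i - 0.697j - 0.0341k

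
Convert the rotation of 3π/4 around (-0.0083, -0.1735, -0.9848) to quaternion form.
0.3827 - 0.0077i - 0.1603j - 0.9098k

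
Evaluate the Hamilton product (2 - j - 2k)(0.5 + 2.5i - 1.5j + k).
1.5 + i - 8.5j + 3.5k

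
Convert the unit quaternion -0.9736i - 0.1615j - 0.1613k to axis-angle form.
axis = (-0.9736, -0.1615, -0.1613), θ = π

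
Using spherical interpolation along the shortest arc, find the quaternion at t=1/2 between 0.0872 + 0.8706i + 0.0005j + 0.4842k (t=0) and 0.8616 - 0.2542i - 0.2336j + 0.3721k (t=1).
0.6598 + 0.4287i - 0.1621j + 0.5955k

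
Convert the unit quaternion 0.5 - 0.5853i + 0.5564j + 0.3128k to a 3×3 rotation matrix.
[[0.1852, -0.9641, 0.1902], [-0.3385, 0.1192, 0.9334], [-0.9226, -0.2372, -0.3043]]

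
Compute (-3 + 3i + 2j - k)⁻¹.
-0.1304 - 0.1304i - 0.087j + 0.0435k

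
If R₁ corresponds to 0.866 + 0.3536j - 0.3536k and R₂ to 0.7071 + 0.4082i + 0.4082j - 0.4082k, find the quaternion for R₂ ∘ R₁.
0.3237 + 0.3535i + 0.7479j - 0.4592k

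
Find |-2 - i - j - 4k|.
√22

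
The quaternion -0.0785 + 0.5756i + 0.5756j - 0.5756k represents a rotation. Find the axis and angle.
axis = (√3/3, √3/3, -√3/3), θ = 189°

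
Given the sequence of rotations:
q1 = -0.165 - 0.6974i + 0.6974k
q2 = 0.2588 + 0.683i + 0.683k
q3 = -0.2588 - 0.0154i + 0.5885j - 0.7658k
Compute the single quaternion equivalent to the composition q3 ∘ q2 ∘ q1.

q2 · q1 = -0.0427 - 0.2932i - 0.9526j + 0.0678k
q3 · q2 · q1 = 0.6191 - 0.6131i + 0.447j + 0.2024k
0.6191 - 0.6131i + 0.447j + 0.2024k


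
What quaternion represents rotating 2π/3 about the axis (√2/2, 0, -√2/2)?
0.5 + 0.6124i - 0.6124k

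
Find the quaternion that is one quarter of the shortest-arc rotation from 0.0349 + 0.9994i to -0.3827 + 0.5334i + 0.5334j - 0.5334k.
-0.0851 + 0.971i + 0.1581j - 0.1581k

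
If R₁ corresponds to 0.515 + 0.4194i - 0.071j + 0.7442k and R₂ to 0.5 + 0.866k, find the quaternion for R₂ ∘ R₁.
-0.387 + 0.2712i + 0.3277j + 0.8181k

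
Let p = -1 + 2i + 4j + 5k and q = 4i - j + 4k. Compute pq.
-24 + 17i + 13j - 22k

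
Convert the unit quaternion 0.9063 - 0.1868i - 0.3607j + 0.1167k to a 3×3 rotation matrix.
[[0.7126, -0.0768, -0.6974], [0.3463, 0.903, 0.2544], [0.6102, -0.4228, 0.67]]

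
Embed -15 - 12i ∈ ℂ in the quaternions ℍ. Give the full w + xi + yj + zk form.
-15 - 12i + 0j + 0k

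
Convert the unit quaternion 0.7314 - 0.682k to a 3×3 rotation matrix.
[[0.0698, 0.9976, 0], [-0.9976, 0.0698, 0], [0, 0, 1]]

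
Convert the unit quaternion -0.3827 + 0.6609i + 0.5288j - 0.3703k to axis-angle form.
axis = (0.7154, 0.5724, -0.4008), θ = 5π/4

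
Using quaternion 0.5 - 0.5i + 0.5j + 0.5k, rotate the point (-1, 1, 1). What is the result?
(-1, 1, 1)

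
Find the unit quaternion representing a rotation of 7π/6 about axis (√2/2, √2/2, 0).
-0.2588 + 0.683i + 0.683j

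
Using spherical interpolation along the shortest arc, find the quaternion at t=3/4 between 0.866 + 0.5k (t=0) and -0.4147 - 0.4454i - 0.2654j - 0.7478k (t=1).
0.5611 + 0.3484i + 0.2076j + 0.7216k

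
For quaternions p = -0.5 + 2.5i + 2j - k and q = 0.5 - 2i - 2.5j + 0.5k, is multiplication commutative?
No: pq = 10.25 + 0.75i + 3j - 3k ≠ 10.25 + 3.75i + 1.5j + 1.5k = qp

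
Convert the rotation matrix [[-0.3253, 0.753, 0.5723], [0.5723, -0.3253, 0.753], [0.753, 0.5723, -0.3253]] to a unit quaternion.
-0.0785 + 0.5756i + 0.5756j + 0.5756k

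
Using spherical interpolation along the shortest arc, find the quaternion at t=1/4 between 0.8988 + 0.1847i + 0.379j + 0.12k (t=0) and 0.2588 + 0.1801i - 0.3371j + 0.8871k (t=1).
0.8631 + 0.2199i + 0.2144j + 0.4009k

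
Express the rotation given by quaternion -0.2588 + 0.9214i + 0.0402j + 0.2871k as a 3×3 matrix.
[[0.8319, 0.2227, 0.5083], [-0.0745, -0.8628, 0.5], [0.5499, -0.4538, -0.7012]]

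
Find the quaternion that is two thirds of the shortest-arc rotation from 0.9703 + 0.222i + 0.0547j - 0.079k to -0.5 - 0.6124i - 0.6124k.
0.7373 + 0.5318i + 0.021j + 0.4162k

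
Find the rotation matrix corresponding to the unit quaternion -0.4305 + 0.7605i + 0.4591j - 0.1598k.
[[0.5274, 0.5607, -0.6383], [0.8359, -0.2078, 0.5081], [0.1522, -0.8015, -0.5783]]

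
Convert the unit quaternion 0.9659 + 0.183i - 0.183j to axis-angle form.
axis = (√2/2, -√2/2, 0), θ = π/6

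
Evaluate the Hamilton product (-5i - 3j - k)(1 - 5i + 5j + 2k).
-8 - 6i + 12j - 41k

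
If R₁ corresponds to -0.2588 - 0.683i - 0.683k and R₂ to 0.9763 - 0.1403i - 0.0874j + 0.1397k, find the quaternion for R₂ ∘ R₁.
-0.2531 - 0.5708i - 0.1686j - 0.7627k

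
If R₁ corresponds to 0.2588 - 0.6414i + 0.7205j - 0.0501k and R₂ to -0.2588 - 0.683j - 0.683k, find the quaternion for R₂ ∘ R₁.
0.3909 + 0.6923i + 0.0749j - 0.6019k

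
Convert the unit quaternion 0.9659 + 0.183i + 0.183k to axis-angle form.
axis = (√2/2, 0, √2/2), θ = π/6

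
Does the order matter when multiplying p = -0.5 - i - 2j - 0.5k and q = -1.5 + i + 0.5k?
Yes: pq = 2 + 3j + 2.5k ≠ 2 + 2i + 3j - 1.5k = qp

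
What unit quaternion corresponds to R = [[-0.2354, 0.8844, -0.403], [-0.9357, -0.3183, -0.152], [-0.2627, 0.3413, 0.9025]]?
0.5807 + 0.2124i - 0.0604j - 0.7836k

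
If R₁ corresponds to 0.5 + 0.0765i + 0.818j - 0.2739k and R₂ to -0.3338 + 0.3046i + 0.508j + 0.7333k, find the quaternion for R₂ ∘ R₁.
-0.4049 - 0.6122i + 0.1205j + 0.6684k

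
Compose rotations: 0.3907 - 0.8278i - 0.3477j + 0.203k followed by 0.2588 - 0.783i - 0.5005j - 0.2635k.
-0.6676 - 0.7134i + 0.0915j - 0.1925k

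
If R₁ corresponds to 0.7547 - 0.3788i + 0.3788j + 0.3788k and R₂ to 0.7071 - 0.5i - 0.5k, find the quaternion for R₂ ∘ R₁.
0.5336 - 0.4558i + 0.6466j - 0.2989k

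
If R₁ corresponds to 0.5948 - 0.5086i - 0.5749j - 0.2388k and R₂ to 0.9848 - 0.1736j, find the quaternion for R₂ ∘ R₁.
0.486 - 0.4594i - 0.6694j - 0.3235k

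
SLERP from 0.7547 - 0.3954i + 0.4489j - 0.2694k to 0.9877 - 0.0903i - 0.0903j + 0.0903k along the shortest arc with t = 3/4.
0.9823 - 0.1796i + 0.0526j - 0.0032k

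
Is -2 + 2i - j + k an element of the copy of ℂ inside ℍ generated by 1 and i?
No. The quaternion -2 + 2i - j + k has j-coefficient y = -1 and k-coefficient z = 1, not both zero, so it does not lie in the complex subalgebra spanned by 1 and i.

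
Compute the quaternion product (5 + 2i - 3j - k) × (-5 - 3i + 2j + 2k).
-11 - 29i + 24j + 10k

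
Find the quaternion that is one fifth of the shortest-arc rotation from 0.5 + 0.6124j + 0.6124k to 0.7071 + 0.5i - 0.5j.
0.6822 + 0.1502i + 0.4253j + 0.5755k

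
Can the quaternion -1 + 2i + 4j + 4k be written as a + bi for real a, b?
No. The quaternion -1 + 2i + 4j + 4k has j-coefficient y = 4 and k-coefficient z = 4, not both zero, so it does not lie in the complex subalgebra spanned by 1 and i.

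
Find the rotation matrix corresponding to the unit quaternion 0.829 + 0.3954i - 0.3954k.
[[0.6873, 0.6556, -0.3127], [-0.6556, 0.3746, -0.6556], [-0.3127, 0.6556, 0.6873]]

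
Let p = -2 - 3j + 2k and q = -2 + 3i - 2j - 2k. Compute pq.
2 + 4i + 16j + 9k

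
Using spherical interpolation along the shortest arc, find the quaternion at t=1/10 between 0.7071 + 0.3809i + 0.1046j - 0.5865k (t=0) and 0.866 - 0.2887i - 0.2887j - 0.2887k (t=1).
0.7513 + 0.3188i + 0.0637j - 0.5743k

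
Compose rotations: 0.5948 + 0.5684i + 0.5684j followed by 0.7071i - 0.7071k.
-0.4019 + 0.8225i - 0.4019j - 0.0187k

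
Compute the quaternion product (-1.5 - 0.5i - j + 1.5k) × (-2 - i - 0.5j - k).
3.5 + 4.25i + 0.75j - 2.25k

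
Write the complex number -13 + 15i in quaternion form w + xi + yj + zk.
-13 + 15i + 0j + 0k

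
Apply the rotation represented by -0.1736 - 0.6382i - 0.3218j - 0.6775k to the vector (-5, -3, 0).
(0.099, -1.032, -5.738)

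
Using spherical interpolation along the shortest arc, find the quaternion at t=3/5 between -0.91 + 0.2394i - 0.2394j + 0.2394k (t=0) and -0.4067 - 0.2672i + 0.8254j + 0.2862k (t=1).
-0.7954 - 0.0728i + 0.4935j + 0.3443k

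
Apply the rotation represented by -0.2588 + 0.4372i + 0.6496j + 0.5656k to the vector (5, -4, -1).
(-6.02, 0.504, 2.346)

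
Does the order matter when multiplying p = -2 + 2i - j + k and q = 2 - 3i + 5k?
Yes: pq = -3 + 5i - 15j - 11k ≠ -3 + 15i + 11j - 5k = qp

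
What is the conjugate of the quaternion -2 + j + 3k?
-2 - j - 3k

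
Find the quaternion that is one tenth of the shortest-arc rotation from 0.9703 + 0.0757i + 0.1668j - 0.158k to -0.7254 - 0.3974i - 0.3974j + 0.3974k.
0.9572 + 0.1104i + 0.1931j - 0.1851k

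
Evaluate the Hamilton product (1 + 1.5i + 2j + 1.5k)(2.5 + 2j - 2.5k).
2.25 - 4.25i + 10.75j + 4.25k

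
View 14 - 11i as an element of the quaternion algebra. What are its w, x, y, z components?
14 - 11i + 0j + 0k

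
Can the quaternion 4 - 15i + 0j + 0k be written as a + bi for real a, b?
Yes. The quaternion 4 - 15i has j- and k-coefficients y = z = 0, so it lies in the complex subalgebra spanned by 1 and i.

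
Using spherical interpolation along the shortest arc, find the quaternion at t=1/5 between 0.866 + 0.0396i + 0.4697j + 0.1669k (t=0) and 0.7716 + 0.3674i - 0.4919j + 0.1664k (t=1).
0.9325 + 0.1231i + 0.2853j + 0.184k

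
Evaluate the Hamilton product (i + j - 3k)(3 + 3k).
9 + 6i - 9k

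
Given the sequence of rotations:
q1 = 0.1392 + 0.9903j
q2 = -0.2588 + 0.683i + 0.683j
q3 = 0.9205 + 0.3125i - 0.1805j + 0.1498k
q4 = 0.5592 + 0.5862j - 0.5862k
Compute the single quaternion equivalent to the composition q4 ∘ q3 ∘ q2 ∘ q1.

q2 · q1 = -0.7124 + 0.0951i - 0.1612j + 0.6764k
q3 · q2 · q1 = -0.8159 - 0.233i - 0.2169j + 0.4827k
q4 · q3 · q2 · q1 = -0.0461 + 0.0255i - 0.463j + 0.8848k
-0.0461 + 0.0255i - 0.463j + 0.8848k


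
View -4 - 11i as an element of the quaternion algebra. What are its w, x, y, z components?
-4 - 11i + 0j + 0k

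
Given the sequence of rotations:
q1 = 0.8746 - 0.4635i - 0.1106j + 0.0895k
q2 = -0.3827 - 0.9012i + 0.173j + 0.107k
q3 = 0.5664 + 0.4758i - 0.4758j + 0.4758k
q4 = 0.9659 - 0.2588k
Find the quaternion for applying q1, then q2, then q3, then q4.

q2 · q1 = -0.7429 - 0.5835i + 0.2247j + 0.2392k
q3 · q2 · q1 = -0.15 - 0.9047i + 0.0893j - 0.3887k
q4 · q3 · q2 · q1 = -0.2455 - 0.8507i + 0.3204j - 0.3366k
-0.2455 - 0.8507i + 0.3204j - 0.3366k


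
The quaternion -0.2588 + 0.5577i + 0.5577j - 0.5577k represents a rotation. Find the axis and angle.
axis = (√3/3, √3/3, -√3/3), θ = 7π/6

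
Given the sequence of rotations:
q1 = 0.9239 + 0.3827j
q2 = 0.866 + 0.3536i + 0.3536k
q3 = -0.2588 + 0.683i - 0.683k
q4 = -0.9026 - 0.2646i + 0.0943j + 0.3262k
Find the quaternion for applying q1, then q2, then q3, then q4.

q2 · q1 = 0.8001 + 0.1914i + 0.3314j + 0.462k
q3 · q2 · q1 = -0.0222 + 0.7233i - 0.532j - 0.4397k
q4 · q3 · q2 · q1 = 0.405 - 0.5149i + 0.5977j + 0.4622k
0.405 - 0.5149i + 0.5977j + 0.4622k


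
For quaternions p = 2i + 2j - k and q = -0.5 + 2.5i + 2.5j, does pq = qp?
No: pq = -10 + 1.5i - 3.5j + 0.5k ≠ -10 - 3.5i + 1.5j + 0.5k = qp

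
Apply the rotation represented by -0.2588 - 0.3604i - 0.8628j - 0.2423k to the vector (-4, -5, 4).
(2.428, -5.177, -4.93)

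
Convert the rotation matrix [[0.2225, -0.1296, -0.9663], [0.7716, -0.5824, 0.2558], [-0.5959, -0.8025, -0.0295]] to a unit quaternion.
-0.3907 + 0.6772i + 0.237j - 0.5767k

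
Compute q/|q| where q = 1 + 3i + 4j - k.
0.1925 + 0.5774i + 0.7698j - 0.1925k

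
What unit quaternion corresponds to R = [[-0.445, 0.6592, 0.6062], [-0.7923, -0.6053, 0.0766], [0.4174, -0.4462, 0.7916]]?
-0.4305 + 0.3036i - 0.1096j + 0.8429k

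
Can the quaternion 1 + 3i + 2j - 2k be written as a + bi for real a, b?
No. The quaternion 1 + 3i + 2j - 2k has j-coefficient y = 2 and k-coefficient z = -2, not both zero, so it does not lie in the complex subalgebra spanned by 1 and i.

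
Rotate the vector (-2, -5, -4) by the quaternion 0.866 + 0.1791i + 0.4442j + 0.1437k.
(-3.963, -4.559, -2.918)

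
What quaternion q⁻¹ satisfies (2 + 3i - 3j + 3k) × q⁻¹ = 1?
0.0645 - 0.0968i + 0.0968j - 0.0968k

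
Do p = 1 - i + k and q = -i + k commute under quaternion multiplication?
Yes: pq = qp = -2 - i + k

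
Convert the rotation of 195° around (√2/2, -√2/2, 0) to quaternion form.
-0.1305 + 0.7011i - 0.7011j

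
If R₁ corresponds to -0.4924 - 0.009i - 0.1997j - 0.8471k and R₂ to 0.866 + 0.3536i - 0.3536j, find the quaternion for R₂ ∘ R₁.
-0.4938 + 0.1176i + 0.3007j - 0.8074k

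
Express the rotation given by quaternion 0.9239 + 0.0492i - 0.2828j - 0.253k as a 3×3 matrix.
[[0.712, 0.4397, -0.5475], [-0.4953, 0.8671, 0.0522], [0.4977, 0.234, 0.8352]]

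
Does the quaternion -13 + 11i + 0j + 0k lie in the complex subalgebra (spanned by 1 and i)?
Yes. The quaternion -13 + 11i has j- and k-coefficients y = z = 0, so it lies in the complex subalgebra spanned by 1 and i.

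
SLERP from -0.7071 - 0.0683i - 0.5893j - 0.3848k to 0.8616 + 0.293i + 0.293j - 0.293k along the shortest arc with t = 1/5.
-0.7812 - 0.1222i - 0.5564j - 0.2554k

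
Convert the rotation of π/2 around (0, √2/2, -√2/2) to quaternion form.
0.7071 + 0.5j - 0.5k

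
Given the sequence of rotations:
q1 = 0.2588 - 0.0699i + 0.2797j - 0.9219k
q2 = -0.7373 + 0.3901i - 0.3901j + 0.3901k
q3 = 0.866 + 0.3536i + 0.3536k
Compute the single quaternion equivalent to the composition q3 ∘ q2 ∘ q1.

q2 · q1 = 0.3052 + 0.403i + 0.0252j + 0.8625k
q3 · q2 · q1 = -0.1832 + 0.448i - 0.1407j + 0.8638k
-0.1832 + 0.448i - 0.1407j + 0.8638k


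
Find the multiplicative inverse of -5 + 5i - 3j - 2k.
-0.0794 - 0.0794i + 0.0476j + 0.0317k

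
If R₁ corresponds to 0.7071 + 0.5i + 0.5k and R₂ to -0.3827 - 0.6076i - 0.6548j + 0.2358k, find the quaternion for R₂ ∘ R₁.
-0.0847 - 0.9484i - 0.0413j + 0.3028k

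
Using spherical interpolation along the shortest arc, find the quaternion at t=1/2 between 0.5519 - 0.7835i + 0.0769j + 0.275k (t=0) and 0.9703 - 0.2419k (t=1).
0.8881 - 0.4571i + 0.0449j + 0.0193k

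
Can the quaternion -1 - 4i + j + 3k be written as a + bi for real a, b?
No. The quaternion -1 - 4i + j + 3k has j-coefficient y = 1 and k-coefficient z = 3, not both zero, so it does not lie in the complex subalgebra spanned by 1 and i.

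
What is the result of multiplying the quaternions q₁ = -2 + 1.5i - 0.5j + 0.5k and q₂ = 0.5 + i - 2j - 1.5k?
-2.75 + 0.5i + 6.5j + 0.75k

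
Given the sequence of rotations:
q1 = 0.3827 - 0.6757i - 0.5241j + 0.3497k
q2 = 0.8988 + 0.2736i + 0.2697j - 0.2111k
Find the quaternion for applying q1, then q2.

q2 · q1 = 0.744 - 0.5189i - 0.3209j + 0.2724k
0.744 - 0.5189i - 0.3209j + 0.2724k


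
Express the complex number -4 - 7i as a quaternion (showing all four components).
-4 - 7i + 0j + 0k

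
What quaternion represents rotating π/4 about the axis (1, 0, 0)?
0.9239 + 0.3827i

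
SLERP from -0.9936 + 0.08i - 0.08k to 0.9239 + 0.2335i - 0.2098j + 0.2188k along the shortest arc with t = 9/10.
-0.9382 - 0.2031i + 0.1898j - 0.2062k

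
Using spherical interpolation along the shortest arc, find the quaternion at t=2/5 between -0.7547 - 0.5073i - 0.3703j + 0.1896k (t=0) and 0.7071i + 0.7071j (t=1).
-0.4955 - 0.6512i - 0.5612j + 0.1245k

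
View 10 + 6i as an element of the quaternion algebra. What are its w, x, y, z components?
10 + 6i + 0j + 0k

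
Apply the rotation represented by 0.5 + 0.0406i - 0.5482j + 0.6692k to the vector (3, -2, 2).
(-1.05, 0.123, 3.985)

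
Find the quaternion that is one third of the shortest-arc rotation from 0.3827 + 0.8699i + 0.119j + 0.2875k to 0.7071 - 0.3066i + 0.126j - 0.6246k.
-0.0113 + 0.8522i + 0.0395j + 0.5216k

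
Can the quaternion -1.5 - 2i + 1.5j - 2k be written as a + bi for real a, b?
No. The quaternion -1.5 - 2i + 1.5j - 2k has j-coefficient y = 1.5 and k-coefficient z = -2, not both zero, so it does not lie in the complex subalgebra spanned by 1 and i.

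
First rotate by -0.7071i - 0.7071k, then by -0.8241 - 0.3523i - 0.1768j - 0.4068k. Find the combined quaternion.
-0.5368 + 0.7077i + 0.0385j + 0.4577k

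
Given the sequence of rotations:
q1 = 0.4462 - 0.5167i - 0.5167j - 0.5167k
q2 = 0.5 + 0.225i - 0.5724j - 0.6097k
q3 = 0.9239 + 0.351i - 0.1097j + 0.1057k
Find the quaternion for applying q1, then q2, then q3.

q2 · q1 = -0.2714 - 0.1772i - 0.0825j - 0.9424k
q3 · q2 · q1 = -0.098 - 0.1469i + 0.2656j - 0.9478k
-0.098 - 0.1469i + 0.2656j - 0.9478k


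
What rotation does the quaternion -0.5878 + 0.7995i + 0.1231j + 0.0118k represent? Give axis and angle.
axis = (0.9882, 0.1522, 0.0146), θ = 252°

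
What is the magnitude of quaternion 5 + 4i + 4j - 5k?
√82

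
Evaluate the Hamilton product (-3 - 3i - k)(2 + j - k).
-7 - 5i - 6j - 2k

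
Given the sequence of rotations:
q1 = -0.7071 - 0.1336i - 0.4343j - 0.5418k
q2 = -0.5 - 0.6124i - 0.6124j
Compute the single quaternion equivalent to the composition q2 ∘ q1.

q2 · q1 = 0.0058 + 0.8316i + 0.3184j + 0.455k
0.0058 + 0.8316i + 0.3184j + 0.455k


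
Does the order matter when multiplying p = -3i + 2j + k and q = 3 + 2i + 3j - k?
Yes: pq = 1 - 14i + 5j - 10k ≠ 1 - 4i + 7j + 16k = qp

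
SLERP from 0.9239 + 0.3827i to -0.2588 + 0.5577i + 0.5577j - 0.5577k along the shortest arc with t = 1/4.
0.9444 + 0.1406i - 0.2102j + 0.2102k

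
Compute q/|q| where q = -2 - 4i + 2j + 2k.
-0.378 - 0.7559i + 0.378j + 0.378k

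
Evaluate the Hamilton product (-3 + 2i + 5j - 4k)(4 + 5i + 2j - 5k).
-52 - 24i + 4j - 22k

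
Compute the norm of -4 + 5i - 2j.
√45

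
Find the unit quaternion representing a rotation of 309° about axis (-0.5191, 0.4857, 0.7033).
-0.9026 - 0.2235i + 0.2091j + 0.3028k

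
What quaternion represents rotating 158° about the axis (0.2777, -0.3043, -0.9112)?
0.1908 + 0.2726i - 0.2987j - 0.8945k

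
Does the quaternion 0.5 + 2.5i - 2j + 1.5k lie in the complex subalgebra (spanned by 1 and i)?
No. The quaternion 0.5 + 2.5i - 2j + 1.5k has j-coefficient y = -2 and k-coefficient z = 1.5, not both zero, so it does not lie in the complex subalgebra spanned by 1 and i.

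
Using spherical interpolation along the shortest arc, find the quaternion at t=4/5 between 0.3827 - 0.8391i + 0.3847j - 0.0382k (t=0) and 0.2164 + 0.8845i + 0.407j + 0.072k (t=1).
-0.0939 - 0.9593i - 0.2568j - 0.0709k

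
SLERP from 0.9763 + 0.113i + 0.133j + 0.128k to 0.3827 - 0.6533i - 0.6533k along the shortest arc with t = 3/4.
0.6647 - 0.5299i + 0.0452j - 0.5248k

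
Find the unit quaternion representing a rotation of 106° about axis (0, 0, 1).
0.6018 + 0.7986k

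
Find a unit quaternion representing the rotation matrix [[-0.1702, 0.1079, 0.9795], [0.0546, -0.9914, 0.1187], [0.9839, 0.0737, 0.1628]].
-0.0175 + 0.6439i + 0.0631j + 0.7623k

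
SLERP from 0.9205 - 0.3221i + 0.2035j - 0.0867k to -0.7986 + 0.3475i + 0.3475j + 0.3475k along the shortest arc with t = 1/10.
0.9247 - 0.3308i + 0.1484j - 0.1162k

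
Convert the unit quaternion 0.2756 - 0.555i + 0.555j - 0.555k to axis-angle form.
axis = (-√3/3, √3/3, -√3/3), θ = 148°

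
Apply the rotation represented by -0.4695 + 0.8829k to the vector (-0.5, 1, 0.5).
(1.109, -0.145, 0.5)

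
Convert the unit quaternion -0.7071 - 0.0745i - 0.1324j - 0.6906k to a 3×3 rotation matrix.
[[0.0111, -0.9569, 0.2901], [0.9964, 0.035, 0.0775], [-0.0843, 0.2882, 0.9538]]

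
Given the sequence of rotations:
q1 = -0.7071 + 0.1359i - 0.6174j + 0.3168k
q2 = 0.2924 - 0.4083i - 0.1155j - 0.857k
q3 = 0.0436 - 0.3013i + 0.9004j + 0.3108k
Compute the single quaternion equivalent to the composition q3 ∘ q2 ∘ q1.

q2 · q1 = 0.0489 - 0.2373i - 0.086j + 0.9664k
q3 · q2 · q1 = -0.2923 + 0.8718i + 0.2577j + 0.2969k
-0.2923 + 0.8718i + 0.2577j + 0.2969k


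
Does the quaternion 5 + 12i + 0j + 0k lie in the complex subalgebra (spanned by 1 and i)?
Yes. The quaternion 5 + 12i has j- and k-coefficients y = z = 0, so it lies in the complex subalgebra spanned by 1 and i.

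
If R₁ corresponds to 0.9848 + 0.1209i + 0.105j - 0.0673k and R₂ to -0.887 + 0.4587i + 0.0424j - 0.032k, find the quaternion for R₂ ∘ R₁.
-0.9356 + 0.345i - 0.0244j + 0.0712k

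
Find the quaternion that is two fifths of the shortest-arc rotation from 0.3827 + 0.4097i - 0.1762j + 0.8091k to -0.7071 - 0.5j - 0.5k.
0.5754 + 0.2714i + 0.1108j + 0.7636k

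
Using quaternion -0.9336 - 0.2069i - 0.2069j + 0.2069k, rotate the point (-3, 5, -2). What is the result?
(-0.728, 5.99, 1.262)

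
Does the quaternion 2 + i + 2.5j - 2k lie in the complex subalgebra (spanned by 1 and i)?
No. The quaternion 2 + i + 2.5j - 2k has j-coefficient y = 2.5 and k-coefficient z = -2, not both zero, so it does not lie in the complex subalgebra spanned by 1 and i.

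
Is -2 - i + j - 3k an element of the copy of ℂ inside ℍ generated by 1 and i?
No. The quaternion -2 - i + j - 3k has j-coefficient y = 1 and k-coefficient z = -3, not both zero, so it does not lie in the complex subalgebra spanned by 1 and i.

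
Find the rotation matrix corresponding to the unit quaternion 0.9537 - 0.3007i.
[[1, 0, 0], [0, 0.8192, 0.5736], [0, -0.5736, 0.8192]]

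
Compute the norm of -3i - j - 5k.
√35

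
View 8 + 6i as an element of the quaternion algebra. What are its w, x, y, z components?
8 + 6i + 0j + 0k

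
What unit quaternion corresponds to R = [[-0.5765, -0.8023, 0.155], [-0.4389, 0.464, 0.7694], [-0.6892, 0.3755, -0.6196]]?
0.2588 - 0.3805i + 0.8155j + 0.351k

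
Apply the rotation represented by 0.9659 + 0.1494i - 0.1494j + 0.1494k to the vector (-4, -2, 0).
(-2.976, -2.797, -1.821)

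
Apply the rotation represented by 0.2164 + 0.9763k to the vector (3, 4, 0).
(-4.409, -2.358, 0)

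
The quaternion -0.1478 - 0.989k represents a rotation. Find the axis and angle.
axis = (0, 0, -1), θ = 197°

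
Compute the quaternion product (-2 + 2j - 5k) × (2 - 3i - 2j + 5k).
25 + 6i + 23j - 14k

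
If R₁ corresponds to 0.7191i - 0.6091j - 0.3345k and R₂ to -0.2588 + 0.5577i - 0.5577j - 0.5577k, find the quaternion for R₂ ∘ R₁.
-0.9273 - 0.3392i - 0.0569j + 0.1479k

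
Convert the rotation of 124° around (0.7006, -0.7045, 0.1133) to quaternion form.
0.4695 + 0.6186i - 0.622j + 0.1k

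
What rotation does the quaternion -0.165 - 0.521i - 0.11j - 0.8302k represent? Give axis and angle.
axis = (-0.5282, -0.1115, -0.8417), θ = 199°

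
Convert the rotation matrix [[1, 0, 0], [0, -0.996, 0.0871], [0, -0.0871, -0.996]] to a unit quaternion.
-0.0436 + 0.999i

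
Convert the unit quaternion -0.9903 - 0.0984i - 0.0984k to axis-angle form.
axis = (-√2/2, 0, -√2/2), θ = 344°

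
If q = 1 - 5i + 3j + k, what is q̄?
1 + 5i - 3j - k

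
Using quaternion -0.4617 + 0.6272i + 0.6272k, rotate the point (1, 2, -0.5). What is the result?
(0.978, -2.016, -0.478)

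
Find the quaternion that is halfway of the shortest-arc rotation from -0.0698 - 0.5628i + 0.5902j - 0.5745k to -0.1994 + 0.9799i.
0.0739 - 0.8797i + 0.3366j - 0.3276k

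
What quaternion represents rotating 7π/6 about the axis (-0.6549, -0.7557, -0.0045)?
-0.2588 - 0.6326i - 0.73j - 0.0043k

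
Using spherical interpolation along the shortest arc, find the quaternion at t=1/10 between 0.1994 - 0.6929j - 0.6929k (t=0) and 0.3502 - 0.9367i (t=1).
0.2476 - 0.1404i - 0.6779j - 0.6779k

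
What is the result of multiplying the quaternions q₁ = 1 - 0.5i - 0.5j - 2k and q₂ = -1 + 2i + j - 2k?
-3.5 + 5.5i - 3.5j + 0.5k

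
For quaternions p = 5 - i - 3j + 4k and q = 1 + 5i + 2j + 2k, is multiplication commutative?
No: pq = 8 + 10i + 29j + 27k ≠ 8 + 38i - 15j + k = qp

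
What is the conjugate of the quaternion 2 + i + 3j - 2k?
2 - i - 3j + 2k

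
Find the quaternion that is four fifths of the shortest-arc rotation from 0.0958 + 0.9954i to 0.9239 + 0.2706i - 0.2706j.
0.8372 + 0.4924i - 0.238j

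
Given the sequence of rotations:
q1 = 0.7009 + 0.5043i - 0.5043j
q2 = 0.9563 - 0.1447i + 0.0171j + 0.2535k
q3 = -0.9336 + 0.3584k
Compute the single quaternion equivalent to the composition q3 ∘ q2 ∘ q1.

q2 · q1 = 0.7519 + 0.5087i - 0.3424j + 0.242k
q3 · q2 · q1 = -0.7887 - 0.3522i + 0.502j + 0.0435k
-0.7887 - 0.3522i + 0.502j + 0.0435k


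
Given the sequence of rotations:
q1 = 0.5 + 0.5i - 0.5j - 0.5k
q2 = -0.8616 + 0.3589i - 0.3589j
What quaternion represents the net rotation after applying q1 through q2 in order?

q2 · q1 = -0.7897 - 0.0719i + 0.4308j + 0.4308k
-0.7897 - 0.0719i + 0.4308j + 0.4308k


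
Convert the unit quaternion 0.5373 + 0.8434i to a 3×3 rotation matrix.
[[1, 0, 0], [0, -0.4226, -0.9063], [0, 0.9063, -0.4226]]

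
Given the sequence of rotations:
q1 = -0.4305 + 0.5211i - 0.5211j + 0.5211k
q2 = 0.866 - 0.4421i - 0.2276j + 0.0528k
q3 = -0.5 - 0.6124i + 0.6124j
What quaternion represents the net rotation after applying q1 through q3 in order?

q2 · q1 = -0.2886 + 0.5505i - 0.0954j + 0.7775k
q3 · q2 · q1 = 0.5398 + 0.3776i + 0.3471j - 0.6675k
0.5398 + 0.3776i + 0.3471j - 0.6675k


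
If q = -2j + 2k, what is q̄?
2j - 2k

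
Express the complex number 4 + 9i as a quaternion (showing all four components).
4 + 9i + 0j + 0k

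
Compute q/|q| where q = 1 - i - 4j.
0.2357 - 0.2357i - 0.9428j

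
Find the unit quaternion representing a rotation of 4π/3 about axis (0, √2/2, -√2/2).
-0.5 + 0.6124j - 0.6124k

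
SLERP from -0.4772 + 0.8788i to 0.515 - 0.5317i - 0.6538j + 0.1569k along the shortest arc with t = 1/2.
-0.536 + 0.762i + 0.3532j - 0.0848k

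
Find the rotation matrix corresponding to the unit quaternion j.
[[-1, 0, 0], [0, 1, 0], [0, 0, -1]]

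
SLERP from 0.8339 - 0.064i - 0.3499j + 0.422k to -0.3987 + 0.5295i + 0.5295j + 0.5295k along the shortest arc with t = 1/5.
0.8409 - 0.1938i - 0.4467j + 0.2361k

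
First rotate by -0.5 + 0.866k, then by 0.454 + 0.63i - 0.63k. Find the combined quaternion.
0.3186 - 0.315i - 0.5456j + 0.7082k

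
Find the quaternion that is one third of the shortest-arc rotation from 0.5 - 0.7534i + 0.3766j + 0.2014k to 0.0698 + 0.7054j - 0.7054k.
0.4413 - 0.6167i + 0.6322j - 0.159k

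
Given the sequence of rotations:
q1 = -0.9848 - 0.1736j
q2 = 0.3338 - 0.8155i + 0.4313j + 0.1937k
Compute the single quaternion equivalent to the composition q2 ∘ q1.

q2 · q1 = -0.2539 + 0.8367i - 0.4827j - 0.0492k
-0.2539 + 0.8367i - 0.4827j - 0.0492k


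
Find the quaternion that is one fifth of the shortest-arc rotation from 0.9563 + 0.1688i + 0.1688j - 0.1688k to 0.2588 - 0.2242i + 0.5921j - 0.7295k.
0.894 + 0.0911i + 0.2928j - 0.3268k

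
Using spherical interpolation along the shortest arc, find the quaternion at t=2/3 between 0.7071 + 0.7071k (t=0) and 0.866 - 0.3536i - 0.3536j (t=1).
0.8932 - 0.2554i - 0.2554j + 0.2677k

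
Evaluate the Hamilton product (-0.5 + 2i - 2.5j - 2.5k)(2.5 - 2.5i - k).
1.25 + 8.75i + 2j - 12k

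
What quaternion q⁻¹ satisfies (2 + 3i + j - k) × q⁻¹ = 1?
0.1333 - 0.2i - 0.0667j + 0.0667k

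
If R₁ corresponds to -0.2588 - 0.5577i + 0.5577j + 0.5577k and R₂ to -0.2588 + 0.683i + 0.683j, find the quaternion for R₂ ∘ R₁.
0.067 + 0.3485i - 0.702j + 0.6175k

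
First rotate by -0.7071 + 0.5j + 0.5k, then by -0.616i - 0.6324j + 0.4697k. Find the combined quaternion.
0.0814 - 0.1155i + 0.7552j - 0.6401k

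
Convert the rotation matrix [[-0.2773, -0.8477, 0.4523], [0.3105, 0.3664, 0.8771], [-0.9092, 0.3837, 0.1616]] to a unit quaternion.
0.5592 - 0.2206i + 0.6087j + 0.5178k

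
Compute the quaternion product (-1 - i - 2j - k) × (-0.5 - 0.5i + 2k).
2 - 3i + 3.5j - 2.5k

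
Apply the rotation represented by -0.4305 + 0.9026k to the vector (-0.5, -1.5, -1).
(-0.851, 1.333, -1)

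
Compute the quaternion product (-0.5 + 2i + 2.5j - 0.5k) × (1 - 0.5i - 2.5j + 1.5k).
7.5 + 4.75i + j - 5k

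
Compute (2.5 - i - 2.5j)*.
2.5 + i + 2.5j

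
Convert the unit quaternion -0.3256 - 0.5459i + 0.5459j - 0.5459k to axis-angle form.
axis = (-√3/3, √3/3, -√3/3), θ = 218°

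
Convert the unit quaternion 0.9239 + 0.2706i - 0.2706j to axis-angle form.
axis = (√2/2, -√2/2, 0), θ = π/4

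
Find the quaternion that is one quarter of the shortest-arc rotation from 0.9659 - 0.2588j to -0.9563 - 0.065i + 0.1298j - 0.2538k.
0.9713 + 0.0165i - 0.2282j + 0.0643k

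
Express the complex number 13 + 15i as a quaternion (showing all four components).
13 + 15i + 0j + 0k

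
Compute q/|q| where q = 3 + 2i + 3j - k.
0.6255 + 0.417i + 0.6255j - 0.2085k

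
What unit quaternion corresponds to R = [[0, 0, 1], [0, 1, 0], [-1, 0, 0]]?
0.7071 + 0.7071j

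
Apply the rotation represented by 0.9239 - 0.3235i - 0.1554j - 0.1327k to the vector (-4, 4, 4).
(-3.088, 6.157, -0.749)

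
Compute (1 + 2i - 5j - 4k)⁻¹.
0.0217 - 0.0435i + 0.1087j + 0.087k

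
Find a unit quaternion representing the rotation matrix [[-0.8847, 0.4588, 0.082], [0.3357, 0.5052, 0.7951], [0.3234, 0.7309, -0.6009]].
-0.0698 + 0.2297i + 0.8647j + 0.4412k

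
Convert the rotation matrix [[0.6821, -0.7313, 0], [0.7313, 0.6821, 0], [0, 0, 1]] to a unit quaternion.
0.9171 + 0.3987k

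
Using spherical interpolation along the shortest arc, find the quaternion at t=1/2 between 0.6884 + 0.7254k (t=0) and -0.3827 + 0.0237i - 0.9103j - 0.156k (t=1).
0.6455 - 0.0143i + 0.5486j + 0.5312k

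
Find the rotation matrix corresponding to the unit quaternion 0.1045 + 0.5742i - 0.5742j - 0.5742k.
[[-0.3188, -0.5394, -0.7794], [-0.7794, -0.3188, 0.5394], [-0.5394, 0.7794, -0.3188]]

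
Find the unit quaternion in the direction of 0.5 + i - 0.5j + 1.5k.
0.2582 + 0.5164i - 0.2582j + 0.7746k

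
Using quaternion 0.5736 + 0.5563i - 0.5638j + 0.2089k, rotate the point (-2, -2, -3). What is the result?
(2.423, 2.809, -1.8)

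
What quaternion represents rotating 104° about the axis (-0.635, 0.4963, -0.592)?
0.6157 - 0.5004i + 0.3911j - 0.4665k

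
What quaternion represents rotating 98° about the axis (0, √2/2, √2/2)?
0.6561 + 0.5337j + 0.5337k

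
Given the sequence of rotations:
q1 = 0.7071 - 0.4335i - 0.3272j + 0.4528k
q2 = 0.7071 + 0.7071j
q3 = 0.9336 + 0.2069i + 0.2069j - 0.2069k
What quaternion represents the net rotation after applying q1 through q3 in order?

q2 · q1 = 0.7314 + 0.0136i + 0.2686j + 0.6267k
q3 · q2 · q1 = 0.7541 + 0.3493i + 0.2696j + 0.4865k
0.7541 + 0.3493i + 0.2696j + 0.4865k


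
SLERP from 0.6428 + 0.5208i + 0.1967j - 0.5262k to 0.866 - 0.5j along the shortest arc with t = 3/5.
0.9016 + 0.2485i - 0.2497j - 0.251k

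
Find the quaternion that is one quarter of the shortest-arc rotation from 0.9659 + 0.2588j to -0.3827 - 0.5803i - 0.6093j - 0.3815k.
0.8975 + 0.1715i + 0.3903j + 0.1128k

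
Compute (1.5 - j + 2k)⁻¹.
0.2069 + 0.1379j - 0.2759k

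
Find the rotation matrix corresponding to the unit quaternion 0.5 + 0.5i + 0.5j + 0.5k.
[[0, 0, 1], [1, 0, 0], [0, 1, 0]]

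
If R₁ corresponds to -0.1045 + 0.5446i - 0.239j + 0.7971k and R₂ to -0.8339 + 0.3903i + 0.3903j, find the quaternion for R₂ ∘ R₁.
-0.0321 - 0.1838i - 0.1526j - 0.9705k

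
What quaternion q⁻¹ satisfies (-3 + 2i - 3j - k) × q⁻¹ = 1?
-0.1304 - 0.087i + 0.1304j + 0.0435k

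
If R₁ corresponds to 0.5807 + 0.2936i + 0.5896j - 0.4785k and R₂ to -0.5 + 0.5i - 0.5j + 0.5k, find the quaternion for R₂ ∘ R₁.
0.0969 + 0.088i - 0.1991j + 0.9712k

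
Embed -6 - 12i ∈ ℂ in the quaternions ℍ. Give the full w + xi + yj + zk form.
-6 - 12i + 0j + 0k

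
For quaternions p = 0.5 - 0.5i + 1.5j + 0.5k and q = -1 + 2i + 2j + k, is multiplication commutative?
No: pq = -3 + 2i + j - 4k ≠ -3 + i - 2j + 4k = qp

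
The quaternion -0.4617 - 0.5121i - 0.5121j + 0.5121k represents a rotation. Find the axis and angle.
axis = (-√3/3, -√3/3, √3/3), θ = 235°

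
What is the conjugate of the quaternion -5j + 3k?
5j - 3k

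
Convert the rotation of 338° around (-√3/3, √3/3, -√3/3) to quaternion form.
-0.9816 - 0.1102i + 0.1102j - 0.1102k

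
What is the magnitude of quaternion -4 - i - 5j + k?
√43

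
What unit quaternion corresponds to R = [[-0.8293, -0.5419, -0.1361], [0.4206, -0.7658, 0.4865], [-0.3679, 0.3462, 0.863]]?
0.2588 - 0.1355i + 0.2239j + 0.9298k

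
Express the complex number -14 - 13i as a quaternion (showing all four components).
-14 - 13i + 0j + 0k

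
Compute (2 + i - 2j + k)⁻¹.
0.2 - 0.1i + 0.2j - 0.1k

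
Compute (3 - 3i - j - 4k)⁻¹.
0.0857 + 0.0857i + 0.0286j + 0.1143k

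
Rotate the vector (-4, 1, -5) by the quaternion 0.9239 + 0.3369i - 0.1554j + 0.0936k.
(-2.894, 3.741, -4.431)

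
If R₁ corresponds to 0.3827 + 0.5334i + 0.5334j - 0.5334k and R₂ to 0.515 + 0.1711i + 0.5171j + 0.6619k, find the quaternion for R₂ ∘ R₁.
0.1831 - 0.2887i + 0.9169j - 0.2059k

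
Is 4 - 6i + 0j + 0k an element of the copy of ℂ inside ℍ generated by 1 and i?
Yes. The quaternion 4 - 6i has j- and k-coefficients y = z = 0, so it lies in the complex subalgebra spanned by 1 and i.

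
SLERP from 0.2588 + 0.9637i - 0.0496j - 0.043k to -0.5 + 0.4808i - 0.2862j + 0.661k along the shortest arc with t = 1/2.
-0.1485 + 0.8891i - 0.2067j + 0.3804k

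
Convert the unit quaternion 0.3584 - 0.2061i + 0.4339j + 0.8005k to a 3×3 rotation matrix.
[[-0.6581, -0.7527, -0.0189], [0.3949, -0.3666, 0.8424], [-0.641, 0.5469, 0.5385]]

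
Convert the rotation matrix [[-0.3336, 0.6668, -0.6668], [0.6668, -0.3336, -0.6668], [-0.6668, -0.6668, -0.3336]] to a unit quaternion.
-0.5774i - 0.5774j + 0.5774k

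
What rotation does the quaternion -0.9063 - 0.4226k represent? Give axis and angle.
axis = (0, 0, -1), θ = 310°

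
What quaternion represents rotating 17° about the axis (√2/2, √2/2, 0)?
0.989 + 0.1045i + 0.1045j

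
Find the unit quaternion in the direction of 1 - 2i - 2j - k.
0.3162 - 0.6325i - 0.6325j - 0.3162k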